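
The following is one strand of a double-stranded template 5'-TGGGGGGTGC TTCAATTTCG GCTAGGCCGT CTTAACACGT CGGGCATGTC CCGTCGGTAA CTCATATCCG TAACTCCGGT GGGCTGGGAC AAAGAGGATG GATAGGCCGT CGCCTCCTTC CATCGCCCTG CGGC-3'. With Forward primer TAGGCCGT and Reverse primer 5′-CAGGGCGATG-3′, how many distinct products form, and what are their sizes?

Two products: 108 bp, 28 bp

The forward primer TAGGCCGT matches the top strand at positions 23–30, 103–110.
The reverse primer's reverse complement is CATCGCCCTG, matching at positions 121–130.
Each forward site pairs with the reverse site to give a product ending at position 130: sizes 108, 28 bp.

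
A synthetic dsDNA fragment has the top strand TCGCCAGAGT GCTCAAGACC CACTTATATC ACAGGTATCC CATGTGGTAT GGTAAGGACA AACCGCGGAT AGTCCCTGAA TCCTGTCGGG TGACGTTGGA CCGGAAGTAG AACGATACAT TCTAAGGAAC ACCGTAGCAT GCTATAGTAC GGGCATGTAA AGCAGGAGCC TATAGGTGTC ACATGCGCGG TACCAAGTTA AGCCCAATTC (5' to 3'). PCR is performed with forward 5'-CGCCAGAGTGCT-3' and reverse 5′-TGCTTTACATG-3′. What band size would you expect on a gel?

163 bp

The forward primer matches the template at positions 2–13.
The reverse primer's reverse complement is CATGTAAAGCA, which matches the template at positions 154–164.
The product runs from position 2 to position 164, so its length is 164 − 2 + 1 = 163 bp.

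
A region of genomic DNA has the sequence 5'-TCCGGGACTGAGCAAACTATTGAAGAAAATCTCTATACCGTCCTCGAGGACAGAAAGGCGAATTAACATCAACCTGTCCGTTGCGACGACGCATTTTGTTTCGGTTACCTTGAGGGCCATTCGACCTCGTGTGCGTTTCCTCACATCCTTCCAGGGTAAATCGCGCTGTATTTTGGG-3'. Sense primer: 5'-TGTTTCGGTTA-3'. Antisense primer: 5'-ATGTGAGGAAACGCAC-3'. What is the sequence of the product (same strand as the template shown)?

Forward primer TGTTTCGGTTA is found on the top strand at positions 97–107.
Taking the reverse complement of ATGTGAGGAAACGCAC gives GTGCGTTTCCTCACAT, found at positions 131–146 on the template; the primer anneals here to the top strand with its 3' end pointing upstream.
The product is the template from position 97 through 146 (50 bp).

5'-TGTTTCGGTTACCTTGAGGGCCATTCGACCTCGTGTGCGTTTCCTCACAT-3'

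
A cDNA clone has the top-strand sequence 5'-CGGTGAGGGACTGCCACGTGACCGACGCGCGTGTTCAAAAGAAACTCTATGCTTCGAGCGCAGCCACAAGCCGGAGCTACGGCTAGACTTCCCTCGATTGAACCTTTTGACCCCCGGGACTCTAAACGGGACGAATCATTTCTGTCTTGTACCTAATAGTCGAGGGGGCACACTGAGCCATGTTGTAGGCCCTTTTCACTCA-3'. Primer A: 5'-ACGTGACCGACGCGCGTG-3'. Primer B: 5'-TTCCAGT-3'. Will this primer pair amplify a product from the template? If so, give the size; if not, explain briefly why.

No product — primer B has no binding site in the template.

Primer B (TTCCAGT) does not match the top strand, and its reverse complement ACTGGAA does not match either.
With no annealing site for primer B, no amplification occurs.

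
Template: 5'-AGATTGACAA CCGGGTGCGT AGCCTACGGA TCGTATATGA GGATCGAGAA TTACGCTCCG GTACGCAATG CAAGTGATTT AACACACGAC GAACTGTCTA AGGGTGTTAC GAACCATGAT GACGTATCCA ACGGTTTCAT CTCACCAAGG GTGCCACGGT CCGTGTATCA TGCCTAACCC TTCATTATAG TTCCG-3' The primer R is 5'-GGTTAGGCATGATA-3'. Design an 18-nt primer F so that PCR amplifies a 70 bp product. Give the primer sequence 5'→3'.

5'-CGAACCATGATGACGTAT-3'

The reverse primer's reverse complement TATCATGCCTAACC matches the template at positions 166–179, so the product ends at position 179.
A 70 bp product then starts at position 179 − 70 + 1 = 110.
The forward primer is identical to the top strand there: CGAACCATGATGACGTAT.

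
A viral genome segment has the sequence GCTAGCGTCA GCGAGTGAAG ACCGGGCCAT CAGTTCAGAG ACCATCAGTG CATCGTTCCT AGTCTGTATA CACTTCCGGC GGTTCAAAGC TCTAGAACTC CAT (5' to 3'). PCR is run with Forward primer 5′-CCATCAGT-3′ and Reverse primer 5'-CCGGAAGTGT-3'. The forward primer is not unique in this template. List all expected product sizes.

The forward primer CCATCAGT matches the top strand at positions 27–34, 42–49.
The reverse primer's reverse complement is ACACTTCCGG, matching at positions 70–79.
Each forward site pairs with the reverse site to give a product ending at position 79: sizes 53, 38 bp.

53 bp, 38 bp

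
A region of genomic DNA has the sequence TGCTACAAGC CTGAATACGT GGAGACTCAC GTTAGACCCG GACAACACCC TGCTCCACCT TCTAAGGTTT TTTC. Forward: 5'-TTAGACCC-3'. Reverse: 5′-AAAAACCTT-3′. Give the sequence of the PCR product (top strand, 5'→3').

The forward primer matches the template at positions 32–39.
Reverse complement of the reverse primer: AAGGTTTTT. This occurs on the top strand at positions 64–72.
The product is the template from position 32 through 72 (41 bp).

5'-TTAGACCCGGACAACACCCTGCTCCACCTTCTAAGGTTTTT-3'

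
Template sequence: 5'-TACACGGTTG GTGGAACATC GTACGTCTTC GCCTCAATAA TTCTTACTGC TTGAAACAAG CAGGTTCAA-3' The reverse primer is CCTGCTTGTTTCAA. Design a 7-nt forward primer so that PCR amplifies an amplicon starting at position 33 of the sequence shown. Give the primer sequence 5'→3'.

5'-CTCAATA-3'

The reverse primer's reverse complement TTGAAACAAGCAGG matches the template at positions 51–64; the product starts at position 33.
The forward primer is identical to the top strand over positions 33–39: CTCAATA.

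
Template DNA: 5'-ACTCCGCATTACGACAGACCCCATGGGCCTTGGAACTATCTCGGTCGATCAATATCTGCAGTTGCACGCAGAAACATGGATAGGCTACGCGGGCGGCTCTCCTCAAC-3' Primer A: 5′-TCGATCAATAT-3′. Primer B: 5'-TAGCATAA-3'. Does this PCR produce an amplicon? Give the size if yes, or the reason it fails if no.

No product — primer B has no binding site in the template.

Primer B (TAGCATAA) does not match the top strand, and its reverse complement TTATGCTA does not match either.
With no annealing site for primer B, no amplification occurs.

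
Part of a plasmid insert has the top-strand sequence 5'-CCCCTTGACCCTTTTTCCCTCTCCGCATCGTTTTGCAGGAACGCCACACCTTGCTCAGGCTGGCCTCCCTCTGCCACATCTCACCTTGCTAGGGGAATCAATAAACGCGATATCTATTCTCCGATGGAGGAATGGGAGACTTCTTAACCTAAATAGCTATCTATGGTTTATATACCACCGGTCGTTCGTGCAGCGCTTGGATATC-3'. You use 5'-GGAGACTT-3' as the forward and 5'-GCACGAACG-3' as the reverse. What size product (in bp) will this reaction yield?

The forward primer matches the template at positions 135–142.
Taking the reverse complement of GCACGAACG gives CGTTCGTGC, found at positions 183–191 on the template; the primer anneals here to the top strand with its 3' end pointing upstream.
The product runs from position 135 to position 191, so its length is 191 − 135 + 1 = 57 bp.

57 bp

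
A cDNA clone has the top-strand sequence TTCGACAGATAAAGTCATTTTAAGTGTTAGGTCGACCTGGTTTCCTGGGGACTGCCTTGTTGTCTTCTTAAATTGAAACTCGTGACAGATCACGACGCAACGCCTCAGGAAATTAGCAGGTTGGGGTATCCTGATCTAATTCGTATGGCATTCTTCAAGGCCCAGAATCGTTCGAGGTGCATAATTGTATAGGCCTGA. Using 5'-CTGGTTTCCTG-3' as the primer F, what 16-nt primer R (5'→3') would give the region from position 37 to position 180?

The product's 3' end on the top strand is position 180.
The reverse primer anneals to the top strand over positions 165–180, i.e. to GAATCGTTCGAGGTGC.
Its sequence written 5'→3' is the reverse complement: GCACCTCGAACGATTC.

5'-GCACCTCGAACGATTC-3'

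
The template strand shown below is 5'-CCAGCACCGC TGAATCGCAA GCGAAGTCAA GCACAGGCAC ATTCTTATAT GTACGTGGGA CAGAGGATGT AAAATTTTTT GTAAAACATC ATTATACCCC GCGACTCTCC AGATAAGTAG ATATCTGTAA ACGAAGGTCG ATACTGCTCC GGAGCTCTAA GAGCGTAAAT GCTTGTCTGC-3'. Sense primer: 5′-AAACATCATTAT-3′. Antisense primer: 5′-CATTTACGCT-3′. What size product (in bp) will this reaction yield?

Scanning the template, AAACATCATTAT occurs at positions 84–95; this primer anneals to the bottom strand there with its 3' end pointing downstream.
Reverse complement of the reverse primer: AGCGTAAATG. This occurs on the top strand at positions 162–171.
Product length = (reverse-primer end) − (forward-primer start) + 1 = 171 − 84 + 1 = 88 bp.

88 bp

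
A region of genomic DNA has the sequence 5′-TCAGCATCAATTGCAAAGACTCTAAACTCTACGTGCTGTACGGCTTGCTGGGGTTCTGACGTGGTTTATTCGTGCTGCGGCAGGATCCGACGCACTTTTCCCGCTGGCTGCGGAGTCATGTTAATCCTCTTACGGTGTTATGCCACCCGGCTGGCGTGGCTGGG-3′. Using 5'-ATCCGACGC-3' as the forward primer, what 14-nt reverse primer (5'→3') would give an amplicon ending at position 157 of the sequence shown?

The forward primer binds at positions 85–93; the product's 3' end on the top strand is position 157.
The reverse primer anneals to the top strand over positions 144–157, i.e. to CACCCGGCTGGCGT.
Its sequence written 5'→3' is the reverse complement: ACGCCAGCCGGGTG.

5'-ACGCCAGCCGGGTG-3'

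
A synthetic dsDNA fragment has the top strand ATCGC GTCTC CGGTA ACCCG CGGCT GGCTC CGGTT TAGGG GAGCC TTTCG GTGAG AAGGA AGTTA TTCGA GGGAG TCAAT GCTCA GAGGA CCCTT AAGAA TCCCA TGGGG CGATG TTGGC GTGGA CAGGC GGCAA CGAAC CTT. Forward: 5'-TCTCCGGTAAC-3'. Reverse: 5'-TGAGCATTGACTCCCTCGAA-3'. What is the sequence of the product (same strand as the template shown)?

5'-TCTCCGGTAACCCGCGGCTGGCTCCGGTTTAGGGGAGCCTTTCGGTGAGAAGGAAGTTATTCGAGGGAGTCAATGCTCA-3'

The forward primer matches the template at positions 7–17.
Reverse complement of the reverse primer: TTCGAGGGAGTCAATGCTCA. This occurs on the top strand at positions 66–85.
The product is the template from position 7 through 85 (79 bp).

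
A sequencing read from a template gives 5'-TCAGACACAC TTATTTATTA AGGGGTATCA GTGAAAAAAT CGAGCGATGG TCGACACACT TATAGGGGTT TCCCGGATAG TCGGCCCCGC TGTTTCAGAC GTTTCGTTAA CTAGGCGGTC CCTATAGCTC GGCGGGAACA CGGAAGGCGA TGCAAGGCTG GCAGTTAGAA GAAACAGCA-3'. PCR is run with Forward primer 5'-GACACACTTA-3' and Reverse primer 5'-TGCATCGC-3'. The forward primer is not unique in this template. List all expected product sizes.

151 bp, 102 bp

The forward primer GACACACTTA matches the top strand at positions 4–13, 53–62.
The reverse primer's reverse complement is GCGATGCA, matching at positions 147–154.
Each forward site pairs with the reverse site to give a product ending at position 154: sizes 151, 102 bp.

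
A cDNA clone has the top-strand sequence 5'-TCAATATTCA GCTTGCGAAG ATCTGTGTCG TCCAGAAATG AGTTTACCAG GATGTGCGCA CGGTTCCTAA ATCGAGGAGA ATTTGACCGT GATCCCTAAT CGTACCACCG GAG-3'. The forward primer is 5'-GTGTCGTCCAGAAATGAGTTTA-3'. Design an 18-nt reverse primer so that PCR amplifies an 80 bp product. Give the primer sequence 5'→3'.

5'-TACGATTAGGGATCACGG-3'

The forward primer binds at positions 25–46, so an 80 bp product ends at position 25 + 80 − 1 = 104.
The reverse primer anneals to the top strand over positions 87–104, i.e. to CCGTGATCCCTAATCGTA.
Its sequence written 5'→3' is the reverse complement: TACGATTAGGGATCACGG.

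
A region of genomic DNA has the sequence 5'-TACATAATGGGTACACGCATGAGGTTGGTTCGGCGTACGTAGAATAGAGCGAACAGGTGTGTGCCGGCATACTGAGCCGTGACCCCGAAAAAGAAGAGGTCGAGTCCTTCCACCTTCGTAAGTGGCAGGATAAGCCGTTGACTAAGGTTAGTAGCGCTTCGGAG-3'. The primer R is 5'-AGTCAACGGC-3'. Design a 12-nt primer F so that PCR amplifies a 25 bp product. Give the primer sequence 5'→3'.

5'-TAAGTGGCAGGA-3'

The reverse primer's reverse complement GCCGTTGACT matches the template at positions 134–143, so the product ends at position 143.
A 25 bp product then starts at position 143 − 25 + 1 = 119.
The forward primer is identical to the top strand there: TAAGTGGCAGGA.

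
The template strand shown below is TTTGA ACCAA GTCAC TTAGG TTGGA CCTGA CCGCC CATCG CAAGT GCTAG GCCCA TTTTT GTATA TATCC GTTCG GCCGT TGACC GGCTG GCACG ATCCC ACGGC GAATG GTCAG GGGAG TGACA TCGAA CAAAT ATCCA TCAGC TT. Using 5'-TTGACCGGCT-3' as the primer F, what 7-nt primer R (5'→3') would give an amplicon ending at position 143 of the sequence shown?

The forward primer binds at positions 80–89; the product's 3' end on the top strand is position 143.
The reverse primer anneals to the top strand over positions 137–143, i.e. to TCCATCA.
Its sequence written 5'→3' is the reverse complement: TGATGGA.

5'-TGATGGA-3'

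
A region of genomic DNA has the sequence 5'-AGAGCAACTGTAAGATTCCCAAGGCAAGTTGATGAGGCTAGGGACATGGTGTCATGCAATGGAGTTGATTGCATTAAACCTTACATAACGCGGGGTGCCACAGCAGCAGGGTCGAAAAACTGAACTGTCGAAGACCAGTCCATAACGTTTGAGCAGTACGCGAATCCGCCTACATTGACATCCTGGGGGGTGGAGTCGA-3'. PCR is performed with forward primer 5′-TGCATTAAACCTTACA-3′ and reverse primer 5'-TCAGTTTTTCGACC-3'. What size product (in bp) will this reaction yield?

Forward primer TGCATTAAACCTTACA is found on the top strand at positions 70–85.
Reverse complement of the reverse primer: GGTCGAAAAACTGA. This occurs on the top strand at positions 110–123.
Product length = (reverse-primer end) − (forward-primer start) + 1 = 123 − 70 + 1 = 54 bp.

54 bp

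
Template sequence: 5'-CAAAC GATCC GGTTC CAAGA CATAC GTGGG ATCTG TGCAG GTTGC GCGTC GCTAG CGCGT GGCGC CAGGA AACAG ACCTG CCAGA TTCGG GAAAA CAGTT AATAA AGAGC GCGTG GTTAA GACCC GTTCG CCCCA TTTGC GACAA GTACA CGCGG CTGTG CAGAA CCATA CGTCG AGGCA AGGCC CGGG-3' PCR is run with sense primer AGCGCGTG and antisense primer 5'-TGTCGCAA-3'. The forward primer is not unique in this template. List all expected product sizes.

The forward primer AGCGCGTG matches the top strand at positions 54–61, 108–115.
The reverse primer's reverse complement is TTGCGACA, matching at positions 137–144.
Each forward site pairs with the reverse site to give a product ending at position 144: sizes 91, 37 bp.

91 bp, 37 bp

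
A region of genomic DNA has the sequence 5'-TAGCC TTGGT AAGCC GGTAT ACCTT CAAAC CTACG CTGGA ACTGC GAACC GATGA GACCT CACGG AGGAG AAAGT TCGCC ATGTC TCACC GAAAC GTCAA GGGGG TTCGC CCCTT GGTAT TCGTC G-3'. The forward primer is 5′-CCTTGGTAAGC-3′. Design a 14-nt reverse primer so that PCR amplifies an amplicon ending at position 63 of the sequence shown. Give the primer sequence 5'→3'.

5'-GTGAGGTCTCATCG-3'

The forward primer binds at positions 4–14; the product's 3' end on the top strand is position 63.
The reverse primer anneals to the top strand over positions 50–63, i.e. to CGATGAGACCTCAC.
Its sequence written 5'→3' is the reverse complement: GTGAGGTCTCATCG.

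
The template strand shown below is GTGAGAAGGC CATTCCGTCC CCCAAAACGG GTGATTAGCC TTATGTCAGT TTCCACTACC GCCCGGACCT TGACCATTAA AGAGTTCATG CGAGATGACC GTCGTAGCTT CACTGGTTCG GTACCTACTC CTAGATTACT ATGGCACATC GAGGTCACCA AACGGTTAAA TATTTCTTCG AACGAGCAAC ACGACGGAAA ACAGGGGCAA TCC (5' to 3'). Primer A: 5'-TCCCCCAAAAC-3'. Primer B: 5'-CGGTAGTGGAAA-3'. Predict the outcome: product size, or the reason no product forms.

Yes — a 44 bp product.

Primer A (TCCCCCAAAAC) matches the top strand at positions 18–28; it acts as a forward primer.
Primer B's reverse complement is TTTCCACTACCG, matching the top strand at positions 50–61; it acts as a reverse primer.
The 3' ends face each other across positions 18–61, giving a 44 bp product.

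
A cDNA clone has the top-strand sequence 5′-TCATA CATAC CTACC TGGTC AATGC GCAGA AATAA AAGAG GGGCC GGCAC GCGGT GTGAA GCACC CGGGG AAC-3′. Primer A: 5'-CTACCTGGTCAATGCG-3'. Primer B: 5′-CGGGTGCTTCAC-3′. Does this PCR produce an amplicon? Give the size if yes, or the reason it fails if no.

Yes — a 57 bp product.

Primer A (CTACCTGGTCAATGCG) matches the top strand at positions 11–26; it acts as a forward primer.
Primer B's reverse complement is GTGAAGCACCCG, matching the top strand at positions 56–67; it acts as a reverse primer.
The 3' ends face each other across positions 11–67, giving a 57 bp product.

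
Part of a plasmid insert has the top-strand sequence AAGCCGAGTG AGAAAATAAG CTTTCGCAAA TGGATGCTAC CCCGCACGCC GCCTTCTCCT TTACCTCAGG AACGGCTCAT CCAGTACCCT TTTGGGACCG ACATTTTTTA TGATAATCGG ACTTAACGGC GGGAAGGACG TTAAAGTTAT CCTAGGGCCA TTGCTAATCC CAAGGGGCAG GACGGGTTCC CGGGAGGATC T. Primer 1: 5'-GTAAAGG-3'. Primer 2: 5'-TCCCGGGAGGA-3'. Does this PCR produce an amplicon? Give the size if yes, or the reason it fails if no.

No product — the primers' 3' ends point away from each other.

Primer 1 (GTAAAGG) has reverse complement CCTTTAC, which matches the top strand at positions 58–64; primer 1 anneals to the top strand there with its 3' end pointing upstream toward position 58.
Primer 2 (TCCCGGGAGGA) matches the top strand directly at positions 188–198; it anneals to the bottom strand with its 3' end pointing downstream toward position 198.
The 3' ends diverge (primer 1 extends toward position 1, primer 2 toward position 201), so the primers never converge on a shared product.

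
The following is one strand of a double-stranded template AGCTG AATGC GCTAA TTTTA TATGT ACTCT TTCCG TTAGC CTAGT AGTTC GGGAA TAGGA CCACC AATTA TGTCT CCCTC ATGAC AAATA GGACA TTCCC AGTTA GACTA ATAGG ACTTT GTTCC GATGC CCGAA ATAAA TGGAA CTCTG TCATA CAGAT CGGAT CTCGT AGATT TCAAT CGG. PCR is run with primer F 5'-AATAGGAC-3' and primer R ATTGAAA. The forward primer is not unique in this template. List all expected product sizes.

The forward primer AATAGGAC matches the top strand at positions 54–61, 87–94, 110–117.
The reverse primer's reverse complement is TTTCAAT, matching at positions 174–180.
Each forward site pairs with the reverse site to give a product ending at position 180: sizes 127, 94, 71 bp.

127 bp, 94 bp, 71 bp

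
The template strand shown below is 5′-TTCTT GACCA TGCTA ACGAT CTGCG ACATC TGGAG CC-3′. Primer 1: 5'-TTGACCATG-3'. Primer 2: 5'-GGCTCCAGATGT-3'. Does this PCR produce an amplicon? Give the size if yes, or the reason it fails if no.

Yes — a 34 bp product.

Primer 1 (TTGACCATG) matches the top strand at positions 4–12; it acts as a forward primer.
Primer 2's reverse complement is ACATCTGGAGCC, matching the top strand at positions 26–37; it acts as a reverse primer.
The 3' ends face each other across positions 4–37, giving a 34 bp product.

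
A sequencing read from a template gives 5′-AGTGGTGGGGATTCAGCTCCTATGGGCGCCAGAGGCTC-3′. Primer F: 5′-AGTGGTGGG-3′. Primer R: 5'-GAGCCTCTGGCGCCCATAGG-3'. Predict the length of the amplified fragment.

38 bp

Scanning the template, AGTGGTGGG occurs at positions 1–9; this primer anneals to the bottom strand there with its 3' end pointing downstream.
Taking the reverse complement of GAGCCTCTGGCGCCCATAGG gives CCTATGGGCGCCAGAGGCTC, found at positions 19–38 on the template; the primer anneals here to the top strand with its 3' end pointing upstream.
Product length = (reverse-primer end) − (forward-primer start) + 1 = 38 − 1 + 1 = 38 bp.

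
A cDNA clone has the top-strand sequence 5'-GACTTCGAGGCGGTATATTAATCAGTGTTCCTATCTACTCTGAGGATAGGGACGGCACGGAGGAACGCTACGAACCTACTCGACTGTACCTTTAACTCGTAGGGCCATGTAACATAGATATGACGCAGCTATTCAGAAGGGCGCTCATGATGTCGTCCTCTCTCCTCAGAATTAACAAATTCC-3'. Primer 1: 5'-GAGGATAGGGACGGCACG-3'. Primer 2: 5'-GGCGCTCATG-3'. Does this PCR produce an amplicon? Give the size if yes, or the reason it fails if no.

No product — both primers anneal to the same strand and extend in the same direction.

Primer 1 (GAGGATAGGGACGGCACG) matches the top strand at positions 42–59 (3' end points downstream).
Primer 2 (GGCGCTCATG) also matches the top strand directly, at positions 140–149 — its reverse complement CATGAGCGCC is not present.
Both primers anneal to the bottom strand with 3' ends pointing the same way, so neither can prime synthesis back toward the other.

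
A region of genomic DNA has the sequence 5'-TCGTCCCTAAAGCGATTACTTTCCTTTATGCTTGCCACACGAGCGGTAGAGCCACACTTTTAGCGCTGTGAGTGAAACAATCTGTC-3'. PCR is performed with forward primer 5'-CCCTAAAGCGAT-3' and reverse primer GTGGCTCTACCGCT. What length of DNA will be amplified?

51 bp

Forward primer CCCTAAAGCGAT is found on the top strand at positions 5–16.
The reverse primer's reverse complement is AGCGGTAGAGCCAC, which matches the template at positions 42–55.
Product length = (reverse-primer end) − (forward-primer start) + 1 = 55 − 5 + 1 = 51 bp.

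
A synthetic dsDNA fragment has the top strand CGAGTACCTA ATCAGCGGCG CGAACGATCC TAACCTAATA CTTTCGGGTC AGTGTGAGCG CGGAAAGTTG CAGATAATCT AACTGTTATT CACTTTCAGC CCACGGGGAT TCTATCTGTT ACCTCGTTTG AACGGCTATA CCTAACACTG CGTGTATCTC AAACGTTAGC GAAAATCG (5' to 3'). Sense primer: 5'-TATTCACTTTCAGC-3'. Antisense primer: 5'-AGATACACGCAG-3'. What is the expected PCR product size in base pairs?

73 bp

Forward primer TATTCACTTTCAGC is found on the top strand at positions 87–100.
The reverse primer's reverse complement is CTGCGTGTATCT, which matches the template at positions 148–159.
The product runs from position 87 to position 159, so its length is 159 − 87 + 1 = 73 bp.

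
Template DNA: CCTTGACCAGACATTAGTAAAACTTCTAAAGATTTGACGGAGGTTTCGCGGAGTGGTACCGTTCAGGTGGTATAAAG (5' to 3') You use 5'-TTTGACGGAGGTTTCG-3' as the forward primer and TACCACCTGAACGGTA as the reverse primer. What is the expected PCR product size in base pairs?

40 bp

The forward primer matches the template at positions 33–48.
The reverse primer's reverse complement is TACCGTTCAGGTGGTA, which matches the template at positions 57–72.
Amplicon spans positions 33–72: 40 bp.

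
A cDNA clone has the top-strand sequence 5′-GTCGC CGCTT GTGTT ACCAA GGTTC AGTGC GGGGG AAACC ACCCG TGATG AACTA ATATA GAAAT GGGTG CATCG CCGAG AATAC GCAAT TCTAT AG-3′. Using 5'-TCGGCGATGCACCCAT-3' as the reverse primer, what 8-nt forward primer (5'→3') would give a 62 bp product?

5'-CAAGGTTC-3'

The reverse primer's reverse complement ATGGGTGCATCGCCGA matches the template at positions 64–79, so the product ends at position 79.
A 62 bp product then starts at position 79 − 62 + 1 = 18.
The forward primer is identical to the top strand there: CAAGGTTC.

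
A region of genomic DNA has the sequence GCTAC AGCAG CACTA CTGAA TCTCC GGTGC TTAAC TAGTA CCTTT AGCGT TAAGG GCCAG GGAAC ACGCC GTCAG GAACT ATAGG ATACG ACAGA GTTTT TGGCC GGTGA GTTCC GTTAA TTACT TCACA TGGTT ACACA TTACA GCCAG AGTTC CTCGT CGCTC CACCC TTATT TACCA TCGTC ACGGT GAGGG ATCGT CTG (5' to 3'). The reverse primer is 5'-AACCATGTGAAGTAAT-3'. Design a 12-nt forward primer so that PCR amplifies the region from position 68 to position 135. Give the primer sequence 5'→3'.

The reverse primer's reverse complement ATTACTTCACATGGTT matches the template at positions 120–135; the product starts at position 68.
The forward primer is identical to the top strand over positions 68–79: GCCGTCAGGAAC.

5'-GCCGTCAGGAAC-3'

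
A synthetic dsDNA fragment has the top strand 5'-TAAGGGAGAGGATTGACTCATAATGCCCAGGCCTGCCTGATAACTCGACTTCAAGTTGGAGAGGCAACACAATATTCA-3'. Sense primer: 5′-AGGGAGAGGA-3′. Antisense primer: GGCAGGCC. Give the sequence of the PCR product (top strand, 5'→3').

5'-AGGGAGAGGATTGACTCATAATGCCCAGGCCTGCC-3'

Scanning the template, AGGGAGAGGA occurs at positions 3–12; this primer anneals to the bottom strand there with its 3' end pointing downstream.
Reverse complement of the reverse primer: GGCCTGCC. This occurs on the top strand at positions 30–37.
The product is the template from position 3 through 37 (35 bp).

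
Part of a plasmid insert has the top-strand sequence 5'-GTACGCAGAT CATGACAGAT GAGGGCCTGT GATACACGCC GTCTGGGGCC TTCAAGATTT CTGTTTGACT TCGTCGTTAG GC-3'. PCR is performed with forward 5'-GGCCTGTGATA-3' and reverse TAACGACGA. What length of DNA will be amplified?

56 bp

The forward primer matches the template at positions 24–34.
The reverse primer's reverse complement is TCGTCGTTA, which matches the template at positions 71–79.
Product length = (reverse-primer end) − (forward-primer start) + 1 = 79 − 24 + 1 = 56 bp.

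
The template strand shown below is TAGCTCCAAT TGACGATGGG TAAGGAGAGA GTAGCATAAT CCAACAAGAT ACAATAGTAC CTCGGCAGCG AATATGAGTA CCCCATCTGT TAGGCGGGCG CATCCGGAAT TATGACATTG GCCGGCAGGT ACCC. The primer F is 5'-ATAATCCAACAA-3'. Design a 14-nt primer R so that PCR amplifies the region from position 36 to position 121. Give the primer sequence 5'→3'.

The product's 3' end on the top strand is position 121.
The reverse primer anneals to the top strand over positions 108–121, i.e. to AATTATGACATTGG.
Its sequence written 5'→3' is the reverse complement: CCAATGTCATAATT.

5'-CCAATGTCATAATT-3'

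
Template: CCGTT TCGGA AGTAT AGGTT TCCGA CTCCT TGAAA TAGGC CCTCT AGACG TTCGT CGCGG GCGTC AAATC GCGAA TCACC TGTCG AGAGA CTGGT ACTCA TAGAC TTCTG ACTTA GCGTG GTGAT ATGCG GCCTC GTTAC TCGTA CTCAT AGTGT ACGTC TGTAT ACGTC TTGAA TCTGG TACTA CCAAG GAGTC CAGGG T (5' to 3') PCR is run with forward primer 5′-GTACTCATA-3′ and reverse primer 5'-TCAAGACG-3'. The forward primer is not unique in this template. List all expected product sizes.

81 bp, 32 bp

The forward primer GTACTCATA matches the top strand at positions 94–102, 143–151.
The reverse primer's reverse complement is CGTCTTGA, matching at positions 167–174.
Each forward site pairs with the reverse site to give a product ending at position 174: sizes 81, 32 bp.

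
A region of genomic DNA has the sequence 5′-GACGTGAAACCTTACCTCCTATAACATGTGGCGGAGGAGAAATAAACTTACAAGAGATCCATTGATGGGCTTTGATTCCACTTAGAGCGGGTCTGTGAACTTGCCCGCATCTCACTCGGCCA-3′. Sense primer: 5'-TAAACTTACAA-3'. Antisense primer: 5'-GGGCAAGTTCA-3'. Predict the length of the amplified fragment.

64 bp

Forward primer TAAACTTACAA is found on the top strand at positions 43–53.
The reverse primer's reverse complement is TGAACTTGCCC, which matches the template at positions 96–106.
Product length = (reverse-primer end) − (forward-primer start) + 1 = 106 − 43 + 1 = 64 bp.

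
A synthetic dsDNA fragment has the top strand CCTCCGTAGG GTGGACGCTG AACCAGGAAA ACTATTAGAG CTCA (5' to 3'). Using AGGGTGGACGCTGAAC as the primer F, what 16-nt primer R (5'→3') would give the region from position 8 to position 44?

The product's 3' end on the top strand is position 44.
The reverse primer anneals to the top strand over positions 29–44, i.e. to AAACTATTAGAGCTCA.
Its sequence written 5'→3' is the reverse complement: TGAGCTCTAATAGTTT.

5'-TGAGCTCTAATAGTTT-3'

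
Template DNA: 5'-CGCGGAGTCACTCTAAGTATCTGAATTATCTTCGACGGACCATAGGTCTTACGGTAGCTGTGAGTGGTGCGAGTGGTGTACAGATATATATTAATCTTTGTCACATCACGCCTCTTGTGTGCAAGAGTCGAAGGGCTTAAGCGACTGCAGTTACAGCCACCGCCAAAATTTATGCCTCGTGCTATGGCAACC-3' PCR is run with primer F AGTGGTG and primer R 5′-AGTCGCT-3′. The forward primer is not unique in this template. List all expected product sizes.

84 bp, 75 bp

The forward primer AGTGGTG matches the top strand at positions 63–69, 72–78.
The reverse primer's reverse complement is AGCGACT, matching at positions 140–146.
Each forward site pairs with the reverse site to give a product ending at position 146: sizes 84, 75 bp.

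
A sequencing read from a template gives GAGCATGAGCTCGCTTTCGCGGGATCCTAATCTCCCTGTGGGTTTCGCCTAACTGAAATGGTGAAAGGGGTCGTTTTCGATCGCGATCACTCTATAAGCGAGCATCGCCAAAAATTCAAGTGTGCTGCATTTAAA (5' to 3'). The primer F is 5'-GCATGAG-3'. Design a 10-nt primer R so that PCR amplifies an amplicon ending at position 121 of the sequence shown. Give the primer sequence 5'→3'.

5'-ACTTGAATTT-3'

The forward primer binds at positions 3–9; the product's 3' end on the top strand is position 121.
The reverse primer anneals to the top strand over positions 112–121, i.e. to AAATTCAAGT.
Its sequence written 5'→3' is the reverse complement: ACTTGAATTT.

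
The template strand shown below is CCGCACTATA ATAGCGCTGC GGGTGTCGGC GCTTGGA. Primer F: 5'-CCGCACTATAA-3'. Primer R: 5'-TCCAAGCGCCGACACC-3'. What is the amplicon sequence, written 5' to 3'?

5'-CCGCACTATAATAGCGCTGCGGGTGTCGGCGCTTGGA-3'

Scanning the template, CCGCACTATAA occurs at positions 1–11; this primer anneals to the bottom strand there with its 3' end pointing downstream.
Taking the reverse complement of TCCAAGCGCCGACACC gives GGTGTCGGCGCTTGGA, found at positions 22–37 on the template; the primer anneals here to the top strand with its 3' end pointing upstream.
The product is the template from position 1 through 37 (37 bp).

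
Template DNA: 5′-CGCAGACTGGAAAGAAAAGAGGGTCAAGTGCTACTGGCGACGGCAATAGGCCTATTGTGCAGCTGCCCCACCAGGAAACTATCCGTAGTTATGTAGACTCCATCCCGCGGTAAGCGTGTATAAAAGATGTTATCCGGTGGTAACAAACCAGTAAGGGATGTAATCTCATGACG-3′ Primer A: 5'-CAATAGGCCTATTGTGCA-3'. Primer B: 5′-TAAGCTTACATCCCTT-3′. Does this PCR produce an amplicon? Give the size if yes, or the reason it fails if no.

No product — primer B has no binding site in the template.

Primer B (TAAGCTTACATCCCTT) does not match the top strand, and its reverse complement AAGGGATGTAAGCTTA does not match either.
With no annealing site for primer B, no amplification occurs.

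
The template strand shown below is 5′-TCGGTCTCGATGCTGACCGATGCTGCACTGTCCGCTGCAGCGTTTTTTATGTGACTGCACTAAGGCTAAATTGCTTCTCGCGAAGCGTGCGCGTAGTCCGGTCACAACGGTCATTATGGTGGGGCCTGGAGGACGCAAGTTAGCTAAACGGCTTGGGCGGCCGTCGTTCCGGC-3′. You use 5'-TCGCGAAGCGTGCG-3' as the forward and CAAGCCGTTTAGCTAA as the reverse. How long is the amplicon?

78 bp

The forward primer matches the template at positions 78–91.
Reverse complement of the reverse primer: TTAGCTAAACGGCTTG. This occurs on the top strand at positions 140–155.
Amplicon spans positions 78–155: 78 bp.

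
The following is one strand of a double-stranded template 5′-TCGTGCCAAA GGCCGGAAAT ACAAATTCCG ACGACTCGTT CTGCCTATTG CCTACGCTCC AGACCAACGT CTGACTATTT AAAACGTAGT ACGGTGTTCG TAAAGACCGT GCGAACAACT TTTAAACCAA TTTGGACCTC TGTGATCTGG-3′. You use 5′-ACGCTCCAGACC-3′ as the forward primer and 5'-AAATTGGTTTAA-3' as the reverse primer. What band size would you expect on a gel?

80 bp

Scanning the template, ACGCTCCAGACC occurs at positions 54–65; this primer anneals to the bottom strand there with its 3' end pointing downstream.
The reverse primer's reverse complement is TTAAACCAATTT, which matches the template at positions 122–133.
The product runs from position 54 to position 133, so its length is 133 − 54 + 1 = 80 bp.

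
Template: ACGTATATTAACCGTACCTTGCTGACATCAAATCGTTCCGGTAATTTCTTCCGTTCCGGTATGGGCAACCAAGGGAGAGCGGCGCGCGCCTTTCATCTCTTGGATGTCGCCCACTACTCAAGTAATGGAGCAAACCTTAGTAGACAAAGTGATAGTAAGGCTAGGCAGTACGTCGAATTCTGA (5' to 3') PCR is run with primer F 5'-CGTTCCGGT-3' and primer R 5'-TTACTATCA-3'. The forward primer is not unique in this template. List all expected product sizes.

The forward primer CGTTCCGGT matches the top strand at positions 34–42, 52–60.
The reverse primer's reverse complement is TGATAGTAA, matching at positions 150–158.
Each forward site pairs with the reverse site to give a product ending at position 158: sizes 125, 107 bp.

125 bp, 107 bp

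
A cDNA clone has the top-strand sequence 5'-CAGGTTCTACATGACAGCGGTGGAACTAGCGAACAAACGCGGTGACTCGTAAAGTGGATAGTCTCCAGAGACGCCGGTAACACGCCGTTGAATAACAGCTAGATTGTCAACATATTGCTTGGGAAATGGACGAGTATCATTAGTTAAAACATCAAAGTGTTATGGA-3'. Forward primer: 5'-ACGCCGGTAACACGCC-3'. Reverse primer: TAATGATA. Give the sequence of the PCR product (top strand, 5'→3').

5'-ACGCCGGTAACACGCCGTTGAATAACAGCTAGATTGTCAACATATTGCTTGGGAAATGGACGAGTATCATTA-3'

The forward primer matches the template at positions 71–86.
The reverse primer's reverse complement is TATCATTA, which matches the template at positions 135–142.
The product is the template from position 71 through 142 (72 bp).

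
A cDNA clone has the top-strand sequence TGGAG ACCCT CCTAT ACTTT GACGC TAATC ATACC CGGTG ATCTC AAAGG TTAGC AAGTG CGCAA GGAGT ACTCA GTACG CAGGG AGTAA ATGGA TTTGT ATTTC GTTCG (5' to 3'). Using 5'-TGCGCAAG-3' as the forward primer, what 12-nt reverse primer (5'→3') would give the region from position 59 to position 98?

5'-AAATCCATTTAC-3'

The product's 3' end on the top strand is position 98.
The reverse primer anneals to the top strand over positions 87–98, i.e. to GTAAATGGATTT.
Its sequence written 5'→3' is the reverse complement: AAATCCATTTAC.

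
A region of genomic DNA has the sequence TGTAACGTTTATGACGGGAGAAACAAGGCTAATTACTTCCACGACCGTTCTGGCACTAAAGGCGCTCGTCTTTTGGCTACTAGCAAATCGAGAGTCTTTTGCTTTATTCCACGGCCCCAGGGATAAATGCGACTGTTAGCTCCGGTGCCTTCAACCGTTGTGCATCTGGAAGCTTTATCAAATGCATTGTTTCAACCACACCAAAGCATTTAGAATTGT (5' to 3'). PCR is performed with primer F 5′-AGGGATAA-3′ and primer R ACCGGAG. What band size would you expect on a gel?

28 bp

Forward primer AGGGATAA is found on the top strand at positions 119–126.
Taking the reverse complement of ACCGGAG gives CTCCGGT, found at positions 140–146 on the template; the primer anneals here to the top strand with its 3' end pointing upstream.
Amplicon spans positions 119–146: 28 bp.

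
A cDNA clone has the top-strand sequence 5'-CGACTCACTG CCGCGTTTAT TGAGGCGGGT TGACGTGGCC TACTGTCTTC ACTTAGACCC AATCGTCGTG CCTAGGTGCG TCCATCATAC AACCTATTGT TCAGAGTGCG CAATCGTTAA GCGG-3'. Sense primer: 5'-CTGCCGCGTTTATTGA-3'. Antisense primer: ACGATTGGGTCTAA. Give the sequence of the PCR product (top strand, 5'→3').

5'-CTGCCGCGTTTATTGAGGCGGGTTGACGTGGCCTACTGTCTTCACTTAGACCCAATCGT-3'

Scanning the template, CTGCCGCGTTTATTGA occurs at positions 8–23; this primer anneals to the bottom strand there with its 3' end pointing downstream.
The reverse primer's reverse complement is TTAGACCCAATCGT, which matches the template at positions 53–66.
The product is the template from position 8 through 66 (59 bp).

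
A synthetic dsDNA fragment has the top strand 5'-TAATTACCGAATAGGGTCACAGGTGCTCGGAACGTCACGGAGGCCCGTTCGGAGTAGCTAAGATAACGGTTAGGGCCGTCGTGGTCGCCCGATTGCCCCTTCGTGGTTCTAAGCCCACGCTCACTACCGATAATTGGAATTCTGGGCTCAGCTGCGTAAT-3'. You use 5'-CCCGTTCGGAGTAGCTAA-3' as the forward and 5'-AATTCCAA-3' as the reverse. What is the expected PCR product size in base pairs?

98 bp

Scanning the template, CCCGTTCGGAGTAGCTAA occurs at positions 44–61; this primer anneals to the bottom strand there with its 3' end pointing downstream.
Reverse complement of the reverse primer: TTGGAATT. This occurs on the top strand at positions 134–141.
The product runs from position 44 to position 141, so its length is 141 − 44 + 1 = 98 bp.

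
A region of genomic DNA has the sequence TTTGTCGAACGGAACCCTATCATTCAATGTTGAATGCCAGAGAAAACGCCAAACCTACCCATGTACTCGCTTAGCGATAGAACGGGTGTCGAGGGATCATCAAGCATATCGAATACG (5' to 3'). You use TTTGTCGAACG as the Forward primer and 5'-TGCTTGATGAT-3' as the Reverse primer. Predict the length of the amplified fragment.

Scanning the template, TTTGTCGAACG occurs at positions 1–11; this primer anneals to the bottom strand there with its 3' end pointing downstream.
The reverse primer's reverse complement is ATCATCAAGCA, which matches the template at positions 96–106.
Product length = (reverse-primer end) − (forward-primer start) + 1 = 106 − 1 + 1 = 106 bp.

106 bp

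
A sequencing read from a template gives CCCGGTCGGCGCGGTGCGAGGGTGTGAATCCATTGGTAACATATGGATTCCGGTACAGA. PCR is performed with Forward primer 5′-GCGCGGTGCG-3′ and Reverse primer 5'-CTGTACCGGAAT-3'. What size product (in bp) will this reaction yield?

Forward primer GCGCGGTGCG is found on the top strand at positions 9–18.
Taking the reverse complement of CTGTACCGGAAT gives ATTCCGGTACAG, found at positions 47–58 on the template; the primer anneals here to the top strand with its 3' end pointing upstream.
The product runs from position 9 to position 58, so its length is 58 − 9 + 1 = 50 bp.

50 bp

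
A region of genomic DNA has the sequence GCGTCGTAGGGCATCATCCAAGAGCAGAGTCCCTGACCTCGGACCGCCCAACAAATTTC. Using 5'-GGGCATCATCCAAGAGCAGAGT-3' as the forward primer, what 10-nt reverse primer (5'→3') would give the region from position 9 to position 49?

5'-GGGCGGTCCG-3'

The product's 3' end on the top strand is position 49.
The reverse primer anneals to the top strand over positions 40–49, i.e. to CGGACCGCCC.
Its sequence written 5'→3' is the reverse complement: GGGCGGTCCG.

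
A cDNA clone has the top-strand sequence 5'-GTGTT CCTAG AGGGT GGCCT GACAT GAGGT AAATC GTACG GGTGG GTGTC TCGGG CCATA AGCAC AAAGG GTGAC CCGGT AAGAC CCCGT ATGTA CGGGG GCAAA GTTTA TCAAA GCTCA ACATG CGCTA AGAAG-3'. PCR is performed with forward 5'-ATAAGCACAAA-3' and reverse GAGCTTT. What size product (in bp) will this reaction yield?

62 bp

Scanning the template, ATAAGCACAAA occurs at positions 58–68; this primer anneals to the bottom strand there with its 3' end pointing downstream.
Taking the reverse complement of GAGCTTT gives AAAGCTC, found at positions 113–119 on the template; the primer anneals here to the top strand with its 3' end pointing upstream.
Amplicon spans positions 58–119: 62 bp.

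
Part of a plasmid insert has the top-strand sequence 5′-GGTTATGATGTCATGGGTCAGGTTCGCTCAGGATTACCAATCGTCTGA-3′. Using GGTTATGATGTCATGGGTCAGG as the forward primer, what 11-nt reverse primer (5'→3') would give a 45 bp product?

5'-GACGATTGGTA-3'

The forward primer binds at positions 1–22, so a 45 bp product ends at position 1 + 45 − 1 = 45.
The reverse primer anneals to the top strand over positions 35–45, i.e. to TACCAATCGTC.
Its sequence written 5'→3' is the reverse complement: GACGATTGGTA.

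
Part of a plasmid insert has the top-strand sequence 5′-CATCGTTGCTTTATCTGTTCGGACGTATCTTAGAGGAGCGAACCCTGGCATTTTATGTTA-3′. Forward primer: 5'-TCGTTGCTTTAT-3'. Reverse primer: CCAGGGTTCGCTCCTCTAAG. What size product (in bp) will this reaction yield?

Forward primer TCGTTGCTTTAT is found on the top strand at positions 3–14.
Reverse complement of the reverse primer: CTTAGAGGAGCGAACCCTGG. This occurs on the top strand at positions 29–48.
The product runs from position 3 to position 48, so its length is 48 − 3 + 1 = 46 bp.

46 bp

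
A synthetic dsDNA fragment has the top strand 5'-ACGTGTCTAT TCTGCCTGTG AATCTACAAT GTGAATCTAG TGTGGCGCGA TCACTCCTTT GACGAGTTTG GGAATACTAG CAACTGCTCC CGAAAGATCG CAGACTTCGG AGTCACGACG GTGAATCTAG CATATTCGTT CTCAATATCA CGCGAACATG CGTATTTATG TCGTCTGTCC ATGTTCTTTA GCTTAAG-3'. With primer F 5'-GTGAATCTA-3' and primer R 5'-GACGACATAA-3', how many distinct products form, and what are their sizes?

Three products: 158 bp, 145 bp, 55 bp

The forward primer GTGAATCTA matches the top strand at positions 18–26, 31–39, 121–129.
The reverse primer's reverse complement is TTATGTCGTC, matching at positions 166–175.
Each forward site pairs with the reverse site to give a product ending at position 175: sizes 158, 145, 55 bp.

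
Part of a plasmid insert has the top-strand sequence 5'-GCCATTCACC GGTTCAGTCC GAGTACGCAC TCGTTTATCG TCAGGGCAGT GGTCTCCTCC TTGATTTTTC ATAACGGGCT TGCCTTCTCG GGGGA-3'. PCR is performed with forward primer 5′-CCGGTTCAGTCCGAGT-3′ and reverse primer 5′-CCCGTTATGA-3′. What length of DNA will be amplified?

70 bp

Forward primer CCGGTTCAGTCCGAGT is found on the top strand at positions 9–24.
The reverse primer's reverse complement is TCATAACGGG, which matches the template at positions 69–78.
Amplicon spans positions 9–78: 70 bp.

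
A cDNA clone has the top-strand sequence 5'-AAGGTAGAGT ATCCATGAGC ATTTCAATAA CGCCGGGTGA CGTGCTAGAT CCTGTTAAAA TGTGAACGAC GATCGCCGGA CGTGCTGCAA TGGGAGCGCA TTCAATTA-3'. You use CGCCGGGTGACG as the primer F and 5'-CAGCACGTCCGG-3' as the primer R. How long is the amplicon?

57 bp

The forward primer matches the template at positions 31–42.
The reverse primer's reverse complement is CCGGACGTGCTG, which matches the template at positions 76–87.
Product length = (reverse-primer end) − (forward-primer start) + 1 = 87 − 31 + 1 = 57 bp.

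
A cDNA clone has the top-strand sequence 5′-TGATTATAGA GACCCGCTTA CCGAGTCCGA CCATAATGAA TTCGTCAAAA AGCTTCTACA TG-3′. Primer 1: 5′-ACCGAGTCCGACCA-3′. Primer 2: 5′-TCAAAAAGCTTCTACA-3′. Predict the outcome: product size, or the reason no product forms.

Primer 1 (ACCGAGTCCGACCA) matches the top strand at positions 20–33 (3' end points downstream).
Primer 2 (TCAAAAAGCTTCTACA) also matches the top strand directly, at positions 45–60 — its reverse complement TGTAGAAGCTTTTTGA is not present.
Both primers anneal to the bottom strand with 3' ends pointing the same way, so neither can prime synthesis back toward the other.

No product — both primers anneal to the same strand and extend in the same direction.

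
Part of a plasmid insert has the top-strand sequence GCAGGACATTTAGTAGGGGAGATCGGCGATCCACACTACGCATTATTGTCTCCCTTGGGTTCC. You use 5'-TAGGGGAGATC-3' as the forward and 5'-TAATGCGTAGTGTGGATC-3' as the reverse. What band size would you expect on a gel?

32 bp

The forward primer matches the template at positions 14–24.
Reverse complement of the reverse primer: GATCCACACTACGCATTA. This occurs on the top strand at positions 28–45.
Amplicon spans positions 14–45: 32 bp.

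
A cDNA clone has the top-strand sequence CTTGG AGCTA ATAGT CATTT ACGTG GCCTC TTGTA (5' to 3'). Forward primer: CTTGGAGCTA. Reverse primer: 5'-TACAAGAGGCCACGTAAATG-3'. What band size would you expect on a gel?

The forward primer matches the template at positions 1–10.
Taking the reverse complement of TACAAGAGGCCACGTAAATG gives CATTTACGTGGCCTCTTGTA, found at positions 16–35 on the template; the primer anneals here to the top strand with its 3' end pointing upstream.
The product runs from position 1 to position 35, so its length is 35 − 1 + 1 = 35 bp.

35 bp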